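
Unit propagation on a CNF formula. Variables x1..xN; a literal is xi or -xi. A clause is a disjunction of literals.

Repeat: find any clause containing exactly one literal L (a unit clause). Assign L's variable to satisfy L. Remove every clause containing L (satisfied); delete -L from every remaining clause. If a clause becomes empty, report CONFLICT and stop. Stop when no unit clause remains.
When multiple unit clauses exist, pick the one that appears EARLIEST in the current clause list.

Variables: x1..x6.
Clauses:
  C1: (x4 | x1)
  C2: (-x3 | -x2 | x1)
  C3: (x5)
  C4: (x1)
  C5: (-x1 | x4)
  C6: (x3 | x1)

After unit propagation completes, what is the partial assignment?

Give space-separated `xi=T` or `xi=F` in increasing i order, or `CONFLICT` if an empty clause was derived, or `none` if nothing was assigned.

unit clause [5] forces x5=T; simplify:
  satisfied 1 clause(s); 5 remain; assigned so far: [5]
unit clause [1] forces x1=T; simplify:
  drop -1 from [-1, 4] -> [4]
  satisfied 4 clause(s); 1 remain; assigned so far: [1, 5]
unit clause [4] forces x4=T; simplify:
  satisfied 1 clause(s); 0 remain; assigned so far: [1, 4, 5]

Answer: x1=T x4=T x5=T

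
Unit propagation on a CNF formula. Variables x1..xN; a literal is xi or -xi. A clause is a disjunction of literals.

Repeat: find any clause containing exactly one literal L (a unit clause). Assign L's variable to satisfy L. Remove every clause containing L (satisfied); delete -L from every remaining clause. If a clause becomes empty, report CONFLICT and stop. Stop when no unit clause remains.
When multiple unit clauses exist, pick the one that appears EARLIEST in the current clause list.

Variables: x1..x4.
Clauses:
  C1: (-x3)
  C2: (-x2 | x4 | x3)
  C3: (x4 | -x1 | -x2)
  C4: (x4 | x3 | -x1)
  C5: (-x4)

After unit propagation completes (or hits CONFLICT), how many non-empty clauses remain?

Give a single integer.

Answer: 0

Derivation:
unit clause [-3] forces x3=F; simplify:
  drop 3 from [-2, 4, 3] -> [-2, 4]
  drop 3 from [4, 3, -1] -> [4, -1]
  satisfied 1 clause(s); 4 remain; assigned so far: [3]
unit clause [-4] forces x4=F; simplify:
  drop 4 from [-2, 4] -> [-2]
  drop 4 from [4, -1, -2] -> [-1, -2]
  drop 4 from [4, -1] -> [-1]
  satisfied 1 clause(s); 3 remain; assigned so far: [3, 4]
unit clause [-2] forces x2=F; simplify:
  satisfied 2 clause(s); 1 remain; assigned so far: [2, 3, 4]
unit clause [-1] forces x1=F; simplify:
  satisfied 1 clause(s); 0 remain; assigned so far: [1, 2, 3, 4]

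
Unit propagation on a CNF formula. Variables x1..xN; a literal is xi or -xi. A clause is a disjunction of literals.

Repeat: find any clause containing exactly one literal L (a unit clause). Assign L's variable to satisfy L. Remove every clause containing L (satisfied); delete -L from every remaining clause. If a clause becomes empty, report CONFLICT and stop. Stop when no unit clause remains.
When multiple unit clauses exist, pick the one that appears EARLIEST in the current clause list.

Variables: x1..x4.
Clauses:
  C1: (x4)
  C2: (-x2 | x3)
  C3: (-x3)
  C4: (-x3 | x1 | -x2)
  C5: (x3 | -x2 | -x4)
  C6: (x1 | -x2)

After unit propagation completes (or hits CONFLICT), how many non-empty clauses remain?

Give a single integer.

unit clause [4] forces x4=T; simplify:
  drop -4 from [3, -2, -4] -> [3, -2]
  satisfied 1 clause(s); 5 remain; assigned so far: [4]
unit clause [-3] forces x3=F; simplify:
  drop 3 from [-2, 3] -> [-2]
  drop 3 from [3, -2] -> [-2]
  satisfied 2 clause(s); 3 remain; assigned so far: [3, 4]
unit clause [-2] forces x2=F; simplify:
  satisfied 3 clause(s); 0 remain; assigned so far: [2, 3, 4]

Answer: 0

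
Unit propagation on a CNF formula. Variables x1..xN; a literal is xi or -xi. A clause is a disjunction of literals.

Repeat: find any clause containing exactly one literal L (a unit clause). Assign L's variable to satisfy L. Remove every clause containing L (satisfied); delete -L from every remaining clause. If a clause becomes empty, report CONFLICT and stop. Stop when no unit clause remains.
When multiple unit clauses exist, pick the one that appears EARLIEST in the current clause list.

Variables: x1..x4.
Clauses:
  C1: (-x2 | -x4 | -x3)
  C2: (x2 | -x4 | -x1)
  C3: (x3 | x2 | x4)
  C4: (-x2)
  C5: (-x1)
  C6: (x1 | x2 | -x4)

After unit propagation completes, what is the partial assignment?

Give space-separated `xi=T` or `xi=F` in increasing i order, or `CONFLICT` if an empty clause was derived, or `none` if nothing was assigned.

Answer: x1=F x2=F x3=T x4=F

Derivation:
unit clause [-2] forces x2=F; simplify:
  drop 2 from [2, -4, -1] -> [-4, -1]
  drop 2 from [3, 2, 4] -> [3, 4]
  drop 2 from [1, 2, -4] -> [1, -4]
  satisfied 2 clause(s); 4 remain; assigned so far: [2]
unit clause [-1] forces x1=F; simplify:
  drop 1 from [1, -4] -> [-4]
  satisfied 2 clause(s); 2 remain; assigned so far: [1, 2]
unit clause [-4] forces x4=F; simplify:
  drop 4 from [3, 4] -> [3]
  satisfied 1 clause(s); 1 remain; assigned so far: [1, 2, 4]
unit clause [3] forces x3=T; simplify:
  satisfied 1 clause(s); 0 remain; assigned so far: [1, 2, 3, 4]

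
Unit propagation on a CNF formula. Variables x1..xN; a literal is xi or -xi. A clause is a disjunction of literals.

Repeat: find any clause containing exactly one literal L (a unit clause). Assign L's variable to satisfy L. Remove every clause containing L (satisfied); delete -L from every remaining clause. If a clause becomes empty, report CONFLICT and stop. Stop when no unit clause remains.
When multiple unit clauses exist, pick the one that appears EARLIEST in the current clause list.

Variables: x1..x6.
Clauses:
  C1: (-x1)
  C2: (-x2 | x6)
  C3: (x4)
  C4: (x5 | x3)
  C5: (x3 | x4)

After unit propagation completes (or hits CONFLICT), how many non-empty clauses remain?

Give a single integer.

unit clause [-1] forces x1=F; simplify:
  satisfied 1 clause(s); 4 remain; assigned so far: [1]
unit clause [4] forces x4=T; simplify:
  satisfied 2 clause(s); 2 remain; assigned so far: [1, 4]

Answer: 2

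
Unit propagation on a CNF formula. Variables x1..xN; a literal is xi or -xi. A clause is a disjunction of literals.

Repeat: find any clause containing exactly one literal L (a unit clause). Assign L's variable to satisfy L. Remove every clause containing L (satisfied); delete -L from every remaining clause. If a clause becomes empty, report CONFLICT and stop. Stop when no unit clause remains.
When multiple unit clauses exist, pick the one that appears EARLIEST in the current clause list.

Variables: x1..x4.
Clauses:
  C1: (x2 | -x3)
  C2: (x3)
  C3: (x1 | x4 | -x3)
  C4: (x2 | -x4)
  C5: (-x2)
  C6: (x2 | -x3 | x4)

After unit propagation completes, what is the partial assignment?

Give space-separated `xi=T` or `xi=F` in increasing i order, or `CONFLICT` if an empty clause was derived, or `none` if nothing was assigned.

unit clause [3] forces x3=T; simplify:
  drop -3 from [2, -3] -> [2]
  drop -3 from [1, 4, -3] -> [1, 4]
  drop -3 from [2, -3, 4] -> [2, 4]
  satisfied 1 clause(s); 5 remain; assigned so far: [3]
unit clause [2] forces x2=T; simplify:
  drop -2 from [-2] -> [] (empty!)
  satisfied 3 clause(s); 2 remain; assigned so far: [2, 3]
CONFLICT (empty clause)

Answer: CONFLICT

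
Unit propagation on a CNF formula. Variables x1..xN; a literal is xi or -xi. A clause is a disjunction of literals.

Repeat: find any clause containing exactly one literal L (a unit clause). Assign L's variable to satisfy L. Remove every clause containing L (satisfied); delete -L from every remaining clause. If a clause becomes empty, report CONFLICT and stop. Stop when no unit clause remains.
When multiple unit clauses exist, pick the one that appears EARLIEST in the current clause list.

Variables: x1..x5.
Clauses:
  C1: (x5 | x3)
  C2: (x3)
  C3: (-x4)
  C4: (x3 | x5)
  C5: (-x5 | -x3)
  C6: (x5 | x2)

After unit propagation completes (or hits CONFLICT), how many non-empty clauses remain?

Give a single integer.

Answer: 0

Derivation:
unit clause [3] forces x3=T; simplify:
  drop -3 from [-5, -3] -> [-5]
  satisfied 3 clause(s); 3 remain; assigned so far: [3]
unit clause [-4] forces x4=F; simplify:
  satisfied 1 clause(s); 2 remain; assigned so far: [3, 4]
unit clause [-5] forces x5=F; simplify:
  drop 5 from [5, 2] -> [2]
  satisfied 1 clause(s); 1 remain; assigned so far: [3, 4, 5]
unit clause [2] forces x2=T; simplify:
  satisfied 1 clause(s); 0 remain; assigned so far: [2, 3, 4, 5]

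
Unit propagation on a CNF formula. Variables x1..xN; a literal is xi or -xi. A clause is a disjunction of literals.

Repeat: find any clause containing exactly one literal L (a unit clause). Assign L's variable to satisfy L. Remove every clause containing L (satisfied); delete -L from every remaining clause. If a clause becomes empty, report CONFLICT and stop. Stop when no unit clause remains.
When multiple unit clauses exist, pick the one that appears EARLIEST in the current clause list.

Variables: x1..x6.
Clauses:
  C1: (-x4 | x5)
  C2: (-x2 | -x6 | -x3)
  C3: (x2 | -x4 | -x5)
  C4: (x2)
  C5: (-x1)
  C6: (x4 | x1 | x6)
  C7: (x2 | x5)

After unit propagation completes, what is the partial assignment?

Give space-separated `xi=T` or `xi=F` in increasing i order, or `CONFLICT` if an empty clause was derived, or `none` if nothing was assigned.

Answer: x1=F x2=T

Derivation:
unit clause [2] forces x2=T; simplify:
  drop -2 from [-2, -6, -3] -> [-6, -3]
  satisfied 3 clause(s); 4 remain; assigned so far: [2]
unit clause [-1] forces x1=F; simplify:
  drop 1 from [4, 1, 6] -> [4, 6]
  satisfied 1 clause(s); 3 remain; assigned so far: [1, 2]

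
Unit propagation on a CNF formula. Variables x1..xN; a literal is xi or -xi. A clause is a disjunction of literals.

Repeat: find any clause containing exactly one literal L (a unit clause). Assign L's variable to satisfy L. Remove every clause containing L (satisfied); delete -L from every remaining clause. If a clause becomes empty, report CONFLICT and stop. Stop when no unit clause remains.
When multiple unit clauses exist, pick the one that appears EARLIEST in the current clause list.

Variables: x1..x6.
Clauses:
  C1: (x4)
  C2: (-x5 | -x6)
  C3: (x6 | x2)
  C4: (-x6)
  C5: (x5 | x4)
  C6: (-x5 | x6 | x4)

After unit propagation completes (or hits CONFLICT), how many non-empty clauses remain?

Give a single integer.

unit clause [4] forces x4=T; simplify:
  satisfied 3 clause(s); 3 remain; assigned so far: [4]
unit clause [-6] forces x6=F; simplify:
  drop 6 from [6, 2] -> [2]
  satisfied 2 clause(s); 1 remain; assigned so far: [4, 6]
unit clause [2] forces x2=T; simplify:
  satisfied 1 clause(s); 0 remain; assigned so far: [2, 4, 6]

Answer: 0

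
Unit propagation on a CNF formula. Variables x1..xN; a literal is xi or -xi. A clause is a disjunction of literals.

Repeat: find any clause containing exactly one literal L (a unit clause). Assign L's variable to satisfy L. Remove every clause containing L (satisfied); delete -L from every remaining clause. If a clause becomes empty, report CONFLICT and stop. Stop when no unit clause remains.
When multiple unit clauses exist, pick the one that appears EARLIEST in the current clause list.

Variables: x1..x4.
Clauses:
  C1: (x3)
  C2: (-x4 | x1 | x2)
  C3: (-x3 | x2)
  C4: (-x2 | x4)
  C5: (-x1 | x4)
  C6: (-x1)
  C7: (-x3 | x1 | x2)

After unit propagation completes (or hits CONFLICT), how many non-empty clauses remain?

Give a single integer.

Answer: 0

Derivation:
unit clause [3] forces x3=T; simplify:
  drop -3 from [-3, 2] -> [2]
  drop -3 from [-3, 1, 2] -> [1, 2]
  satisfied 1 clause(s); 6 remain; assigned so far: [3]
unit clause [2] forces x2=T; simplify:
  drop -2 from [-2, 4] -> [4]
  satisfied 3 clause(s); 3 remain; assigned so far: [2, 3]
unit clause [4] forces x4=T; simplify:
  satisfied 2 clause(s); 1 remain; assigned so far: [2, 3, 4]
unit clause [-1] forces x1=F; simplify:
  satisfied 1 clause(s); 0 remain; assigned so far: [1, 2, 3, 4]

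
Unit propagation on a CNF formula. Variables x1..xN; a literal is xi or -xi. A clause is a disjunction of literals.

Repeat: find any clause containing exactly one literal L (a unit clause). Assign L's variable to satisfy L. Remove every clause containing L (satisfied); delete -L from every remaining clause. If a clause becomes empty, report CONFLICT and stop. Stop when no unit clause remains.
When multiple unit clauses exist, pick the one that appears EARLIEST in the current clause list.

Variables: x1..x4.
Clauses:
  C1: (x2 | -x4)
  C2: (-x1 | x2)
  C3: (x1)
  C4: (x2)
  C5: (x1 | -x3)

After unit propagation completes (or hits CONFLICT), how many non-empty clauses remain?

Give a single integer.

Answer: 0

Derivation:
unit clause [1] forces x1=T; simplify:
  drop -1 from [-1, 2] -> [2]
  satisfied 2 clause(s); 3 remain; assigned so far: [1]
unit clause [2] forces x2=T; simplify:
  satisfied 3 clause(s); 0 remain; assigned so far: [1, 2]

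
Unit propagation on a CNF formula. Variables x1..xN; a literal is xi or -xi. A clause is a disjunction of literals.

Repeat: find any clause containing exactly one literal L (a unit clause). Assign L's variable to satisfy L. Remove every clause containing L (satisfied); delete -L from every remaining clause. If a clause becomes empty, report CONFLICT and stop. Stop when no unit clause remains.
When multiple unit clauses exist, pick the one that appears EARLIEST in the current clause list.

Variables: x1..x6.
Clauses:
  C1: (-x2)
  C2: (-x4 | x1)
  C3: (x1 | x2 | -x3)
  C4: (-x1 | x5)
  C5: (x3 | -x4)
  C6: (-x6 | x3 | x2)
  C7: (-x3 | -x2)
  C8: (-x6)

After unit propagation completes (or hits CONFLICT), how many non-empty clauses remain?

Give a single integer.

Answer: 4

Derivation:
unit clause [-2] forces x2=F; simplify:
  drop 2 from [1, 2, -3] -> [1, -3]
  drop 2 from [-6, 3, 2] -> [-6, 3]
  satisfied 2 clause(s); 6 remain; assigned so far: [2]
unit clause [-6] forces x6=F; simplify:
  satisfied 2 clause(s); 4 remain; assigned so far: [2, 6]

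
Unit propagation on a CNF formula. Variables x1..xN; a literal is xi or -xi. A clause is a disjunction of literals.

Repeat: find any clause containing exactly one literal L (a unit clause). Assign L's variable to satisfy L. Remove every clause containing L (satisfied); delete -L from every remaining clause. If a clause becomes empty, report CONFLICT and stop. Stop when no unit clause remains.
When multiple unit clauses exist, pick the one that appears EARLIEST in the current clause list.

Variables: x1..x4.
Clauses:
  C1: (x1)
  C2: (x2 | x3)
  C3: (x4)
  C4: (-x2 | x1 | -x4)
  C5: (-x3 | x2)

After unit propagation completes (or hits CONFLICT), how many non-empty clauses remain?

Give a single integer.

Answer: 2

Derivation:
unit clause [1] forces x1=T; simplify:
  satisfied 2 clause(s); 3 remain; assigned so far: [1]
unit clause [4] forces x4=T; simplify:
  satisfied 1 clause(s); 2 remain; assigned so far: [1, 4]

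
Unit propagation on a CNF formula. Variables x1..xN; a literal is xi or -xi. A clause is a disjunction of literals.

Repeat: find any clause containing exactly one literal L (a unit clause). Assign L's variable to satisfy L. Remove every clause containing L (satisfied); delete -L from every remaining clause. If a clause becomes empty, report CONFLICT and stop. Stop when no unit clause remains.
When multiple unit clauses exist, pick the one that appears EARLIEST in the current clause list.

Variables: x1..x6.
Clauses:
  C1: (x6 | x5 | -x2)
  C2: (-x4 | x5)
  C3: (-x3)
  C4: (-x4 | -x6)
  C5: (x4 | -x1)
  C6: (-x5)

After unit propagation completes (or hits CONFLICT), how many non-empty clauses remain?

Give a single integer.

unit clause [-3] forces x3=F; simplify:
  satisfied 1 clause(s); 5 remain; assigned so far: [3]
unit clause [-5] forces x5=F; simplify:
  drop 5 from [6, 5, -2] -> [6, -2]
  drop 5 from [-4, 5] -> [-4]
  satisfied 1 clause(s); 4 remain; assigned so far: [3, 5]
unit clause [-4] forces x4=F; simplify:
  drop 4 from [4, -1] -> [-1]
  satisfied 2 clause(s); 2 remain; assigned so far: [3, 4, 5]
unit clause [-1] forces x1=F; simplify:
  satisfied 1 clause(s); 1 remain; assigned so far: [1, 3, 4, 5]

Answer: 1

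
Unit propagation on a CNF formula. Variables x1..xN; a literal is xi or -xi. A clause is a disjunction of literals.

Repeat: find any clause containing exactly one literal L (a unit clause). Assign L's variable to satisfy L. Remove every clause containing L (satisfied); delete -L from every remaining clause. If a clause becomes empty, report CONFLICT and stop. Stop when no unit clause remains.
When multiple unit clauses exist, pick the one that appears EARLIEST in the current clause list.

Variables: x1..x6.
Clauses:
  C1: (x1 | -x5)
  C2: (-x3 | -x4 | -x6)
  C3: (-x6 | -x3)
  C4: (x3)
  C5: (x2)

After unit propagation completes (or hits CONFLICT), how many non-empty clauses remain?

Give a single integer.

Answer: 1

Derivation:
unit clause [3] forces x3=T; simplify:
  drop -3 from [-3, -4, -6] -> [-4, -6]
  drop -3 from [-6, -3] -> [-6]
  satisfied 1 clause(s); 4 remain; assigned so far: [3]
unit clause [-6] forces x6=F; simplify:
  satisfied 2 clause(s); 2 remain; assigned so far: [3, 6]
unit clause [2] forces x2=T; simplify:
  satisfied 1 clause(s); 1 remain; assigned so far: [2, 3, 6]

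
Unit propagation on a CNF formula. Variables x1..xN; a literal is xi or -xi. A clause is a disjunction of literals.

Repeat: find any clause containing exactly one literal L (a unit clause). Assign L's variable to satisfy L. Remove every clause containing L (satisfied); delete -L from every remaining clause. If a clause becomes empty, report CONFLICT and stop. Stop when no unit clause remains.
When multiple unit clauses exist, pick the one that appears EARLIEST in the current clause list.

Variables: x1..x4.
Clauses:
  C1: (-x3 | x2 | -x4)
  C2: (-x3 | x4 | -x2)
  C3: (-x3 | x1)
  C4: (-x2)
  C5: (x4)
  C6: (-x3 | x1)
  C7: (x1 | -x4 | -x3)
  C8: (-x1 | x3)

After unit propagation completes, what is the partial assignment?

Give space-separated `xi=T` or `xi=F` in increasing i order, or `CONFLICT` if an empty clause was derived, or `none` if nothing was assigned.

Answer: x1=F x2=F x3=F x4=T

Derivation:
unit clause [-2] forces x2=F; simplify:
  drop 2 from [-3, 2, -4] -> [-3, -4]
  satisfied 2 clause(s); 6 remain; assigned so far: [2]
unit clause [4] forces x4=T; simplify:
  drop -4 from [-3, -4] -> [-3]
  drop -4 from [1, -4, -3] -> [1, -3]
  satisfied 1 clause(s); 5 remain; assigned so far: [2, 4]
unit clause [-3] forces x3=F; simplify:
  drop 3 from [-1, 3] -> [-1]
  satisfied 4 clause(s); 1 remain; assigned so far: [2, 3, 4]
unit clause [-1] forces x1=F; simplify:
  satisfied 1 clause(s); 0 remain; assigned so far: [1, 2, 3, 4]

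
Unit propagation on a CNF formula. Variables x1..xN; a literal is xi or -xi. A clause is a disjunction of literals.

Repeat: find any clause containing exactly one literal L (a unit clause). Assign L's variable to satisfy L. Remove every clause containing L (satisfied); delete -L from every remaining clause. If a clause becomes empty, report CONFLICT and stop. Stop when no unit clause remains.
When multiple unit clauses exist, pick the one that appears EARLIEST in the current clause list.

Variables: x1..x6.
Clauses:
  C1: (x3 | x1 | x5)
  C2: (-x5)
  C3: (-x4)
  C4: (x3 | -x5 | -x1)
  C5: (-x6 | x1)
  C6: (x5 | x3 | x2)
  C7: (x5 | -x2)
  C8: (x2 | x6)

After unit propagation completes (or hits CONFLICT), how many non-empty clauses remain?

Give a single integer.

unit clause [-5] forces x5=F; simplify:
  drop 5 from [3, 1, 5] -> [3, 1]
  drop 5 from [5, 3, 2] -> [3, 2]
  drop 5 from [5, -2] -> [-2]
  satisfied 2 clause(s); 6 remain; assigned so far: [5]
unit clause [-4] forces x4=F; simplify:
  satisfied 1 clause(s); 5 remain; assigned so far: [4, 5]
unit clause [-2] forces x2=F; simplify:
  drop 2 from [3, 2] -> [3]
  drop 2 from [2, 6] -> [6]
  satisfied 1 clause(s); 4 remain; assigned so far: [2, 4, 5]
unit clause [3] forces x3=T; simplify:
  satisfied 2 clause(s); 2 remain; assigned so far: [2, 3, 4, 5]
unit clause [6] forces x6=T; simplify:
  drop -6 from [-6, 1] -> [1]
  satisfied 1 clause(s); 1 remain; assigned so far: [2, 3, 4, 5, 6]
unit clause [1] forces x1=T; simplify:
  satisfied 1 clause(s); 0 remain; assigned so far: [1, 2, 3, 4, 5, 6]

Answer: 0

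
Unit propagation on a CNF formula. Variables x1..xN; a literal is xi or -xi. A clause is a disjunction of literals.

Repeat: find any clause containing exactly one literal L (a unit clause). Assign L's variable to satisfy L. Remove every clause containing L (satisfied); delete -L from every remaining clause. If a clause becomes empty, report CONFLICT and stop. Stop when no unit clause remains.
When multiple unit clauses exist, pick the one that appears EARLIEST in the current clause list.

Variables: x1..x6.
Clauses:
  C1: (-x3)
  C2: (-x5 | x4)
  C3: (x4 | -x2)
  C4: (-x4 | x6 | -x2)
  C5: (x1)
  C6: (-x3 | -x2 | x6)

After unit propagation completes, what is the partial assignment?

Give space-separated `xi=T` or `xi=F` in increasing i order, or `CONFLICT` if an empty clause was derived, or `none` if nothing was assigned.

unit clause [-3] forces x3=F; simplify:
  satisfied 2 clause(s); 4 remain; assigned so far: [3]
unit clause [1] forces x1=T; simplify:
  satisfied 1 clause(s); 3 remain; assigned so far: [1, 3]

Answer: x1=T x3=F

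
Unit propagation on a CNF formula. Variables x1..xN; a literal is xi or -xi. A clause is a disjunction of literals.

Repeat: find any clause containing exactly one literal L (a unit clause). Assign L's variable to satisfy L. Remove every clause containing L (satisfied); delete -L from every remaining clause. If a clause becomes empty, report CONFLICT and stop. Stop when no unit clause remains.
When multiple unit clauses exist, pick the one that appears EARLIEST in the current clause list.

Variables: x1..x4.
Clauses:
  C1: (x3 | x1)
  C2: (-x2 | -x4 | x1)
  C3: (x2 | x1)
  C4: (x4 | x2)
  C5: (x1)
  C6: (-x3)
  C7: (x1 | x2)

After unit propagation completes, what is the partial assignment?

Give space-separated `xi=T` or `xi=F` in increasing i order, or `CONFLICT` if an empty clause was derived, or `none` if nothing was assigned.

Answer: x1=T x3=F

Derivation:
unit clause [1] forces x1=T; simplify:
  satisfied 5 clause(s); 2 remain; assigned so far: [1]
unit clause [-3] forces x3=F; simplify:
  satisfied 1 clause(s); 1 remain; assigned so far: [1, 3]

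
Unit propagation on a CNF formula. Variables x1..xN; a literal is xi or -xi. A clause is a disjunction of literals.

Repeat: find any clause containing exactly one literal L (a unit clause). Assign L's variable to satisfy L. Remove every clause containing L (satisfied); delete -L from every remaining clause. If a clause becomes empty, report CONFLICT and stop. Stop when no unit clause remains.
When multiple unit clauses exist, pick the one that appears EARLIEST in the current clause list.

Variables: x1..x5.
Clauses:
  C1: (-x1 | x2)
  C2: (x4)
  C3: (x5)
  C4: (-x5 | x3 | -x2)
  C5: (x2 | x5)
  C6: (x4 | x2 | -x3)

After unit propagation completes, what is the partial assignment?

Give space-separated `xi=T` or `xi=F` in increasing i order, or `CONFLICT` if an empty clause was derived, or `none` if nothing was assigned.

unit clause [4] forces x4=T; simplify:
  satisfied 2 clause(s); 4 remain; assigned so far: [4]
unit clause [5] forces x5=T; simplify:
  drop -5 from [-5, 3, -2] -> [3, -2]
  satisfied 2 clause(s); 2 remain; assigned so far: [4, 5]

Answer: x4=T x5=T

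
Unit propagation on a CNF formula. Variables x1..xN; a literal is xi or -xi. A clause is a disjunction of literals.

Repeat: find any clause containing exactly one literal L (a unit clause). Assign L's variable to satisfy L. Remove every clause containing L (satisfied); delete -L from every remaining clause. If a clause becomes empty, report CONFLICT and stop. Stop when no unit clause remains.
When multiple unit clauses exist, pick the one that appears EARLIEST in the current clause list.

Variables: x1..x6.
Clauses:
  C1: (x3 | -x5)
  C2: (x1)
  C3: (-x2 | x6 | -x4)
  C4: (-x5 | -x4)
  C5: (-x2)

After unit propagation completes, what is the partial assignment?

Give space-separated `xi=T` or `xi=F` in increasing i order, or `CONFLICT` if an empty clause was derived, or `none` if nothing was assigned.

unit clause [1] forces x1=T; simplify:
  satisfied 1 clause(s); 4 remain; assigned so far: [1]
unit clause [-2] forces x2=F; simplify:
  satisfied 2 clause(s); 2 remain; assigned so far: [1, 2]

Answer: x1=T x2=F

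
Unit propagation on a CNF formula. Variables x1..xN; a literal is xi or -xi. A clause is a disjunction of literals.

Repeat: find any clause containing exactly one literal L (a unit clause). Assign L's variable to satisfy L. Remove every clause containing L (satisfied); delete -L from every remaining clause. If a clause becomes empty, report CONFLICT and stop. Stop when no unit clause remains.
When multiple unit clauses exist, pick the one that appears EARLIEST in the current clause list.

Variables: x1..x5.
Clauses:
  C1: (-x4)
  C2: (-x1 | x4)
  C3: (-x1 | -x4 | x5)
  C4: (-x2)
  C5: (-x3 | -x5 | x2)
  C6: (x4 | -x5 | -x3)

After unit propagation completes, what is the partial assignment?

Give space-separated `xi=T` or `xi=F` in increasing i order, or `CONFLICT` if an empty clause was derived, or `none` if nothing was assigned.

unit clause [-4] forces x4=F; simplify:
  drop 4 from [-1, 4] -> [-1]
  drop 4 from [4, -5, -3] -> [-5, -3]
  satisfied 2 clause(s); 4 remain; assigned so far: [4]
unit clause [-1] forces x1=F; simplify:
  satisfied 1 clause(s); 3 remain; assigned so far: [1, 4]
unit clause [-2] forces x2=F; simplify:
  drop 2 from [-3, -5, 2] -> [-3, -5]
  satisfied 1 clause(s); 2 remain; assigned so far: [1, 2, 4]

Answer: x1=F x2=F x4=F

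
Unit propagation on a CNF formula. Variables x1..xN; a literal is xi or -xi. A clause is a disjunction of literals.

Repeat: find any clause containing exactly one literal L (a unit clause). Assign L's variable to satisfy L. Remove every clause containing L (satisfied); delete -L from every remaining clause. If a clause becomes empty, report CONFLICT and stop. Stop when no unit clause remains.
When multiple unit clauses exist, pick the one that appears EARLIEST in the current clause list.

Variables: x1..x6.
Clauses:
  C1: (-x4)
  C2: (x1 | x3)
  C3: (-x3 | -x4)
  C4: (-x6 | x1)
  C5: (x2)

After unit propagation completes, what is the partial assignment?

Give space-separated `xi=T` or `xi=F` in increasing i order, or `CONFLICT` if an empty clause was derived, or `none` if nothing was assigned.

Answer: x2=T x4=F

Derivation:
unit clause [-4] forces x4=F; simplify:
  satisfied 2 clause(s); 3 remain; assigned so far: [4]
unit clause [2] forces x2=T; simplify:
  satisfied 1 clause(s); 2 remain; assigned so far: [2, 4]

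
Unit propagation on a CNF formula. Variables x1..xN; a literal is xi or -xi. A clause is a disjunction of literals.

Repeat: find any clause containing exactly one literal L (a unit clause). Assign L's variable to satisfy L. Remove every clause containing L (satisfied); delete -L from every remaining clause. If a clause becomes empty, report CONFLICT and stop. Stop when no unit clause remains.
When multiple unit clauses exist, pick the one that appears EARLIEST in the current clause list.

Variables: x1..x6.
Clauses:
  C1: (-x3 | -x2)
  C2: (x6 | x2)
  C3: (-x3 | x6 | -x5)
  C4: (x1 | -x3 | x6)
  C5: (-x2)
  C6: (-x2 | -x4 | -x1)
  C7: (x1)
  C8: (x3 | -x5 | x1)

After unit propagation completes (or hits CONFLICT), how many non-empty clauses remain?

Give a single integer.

Answer: 0

Derivation:
unit clause [-2] forces x2=F; simplify:
  drop 2 from [6, 2] -> [6]
  satisfied 3 clause(s); 5 remain; assigned so far: [2]
unit clause [6] forces x6=T; simplify:
  satisfied 3 clause(s); 2 remain; assigned so far: [2, 6]
unit clause [1] forces x1=T; simplify:
  satisfied 2 clause(s); 0 remain; assigned so far: [1, 2, 6]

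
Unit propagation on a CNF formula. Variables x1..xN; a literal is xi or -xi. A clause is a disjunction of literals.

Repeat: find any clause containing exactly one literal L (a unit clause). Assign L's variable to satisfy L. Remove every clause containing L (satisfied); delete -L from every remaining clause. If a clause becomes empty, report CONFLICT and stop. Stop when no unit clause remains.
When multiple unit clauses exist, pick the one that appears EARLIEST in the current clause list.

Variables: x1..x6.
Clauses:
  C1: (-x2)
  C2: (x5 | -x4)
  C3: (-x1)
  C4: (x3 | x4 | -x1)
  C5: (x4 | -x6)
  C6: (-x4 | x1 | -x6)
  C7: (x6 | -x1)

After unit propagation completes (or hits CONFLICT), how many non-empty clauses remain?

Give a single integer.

Answer: 3

Derivation:
unit clause [-2] forces x2=F; simplify:
  satisfied 1 clause(s); 6 remain; assigned so far: [2]
unit clause [-1] forces x1=F; simplify:
  drop 1 from [-4, 1, -6] -> [-4, -6]
  satisfied 3 clause(s); 3 remain; assigned so far: [1, 2]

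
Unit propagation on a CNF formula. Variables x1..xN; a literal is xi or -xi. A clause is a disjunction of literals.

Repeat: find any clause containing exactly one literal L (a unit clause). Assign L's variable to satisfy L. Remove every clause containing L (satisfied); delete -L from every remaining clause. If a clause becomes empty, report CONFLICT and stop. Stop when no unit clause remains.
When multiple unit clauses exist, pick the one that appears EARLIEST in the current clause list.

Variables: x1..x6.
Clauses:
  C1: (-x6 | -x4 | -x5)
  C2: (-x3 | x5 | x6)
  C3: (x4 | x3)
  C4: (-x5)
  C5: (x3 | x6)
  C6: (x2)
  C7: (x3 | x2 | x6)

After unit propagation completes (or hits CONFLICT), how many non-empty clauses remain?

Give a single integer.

unit clause [-5] forces x5=F; simplify:
  drop 5 from [-3, 5, 6] -> [-3, 6]
  satisfied 2 clause(s); 5 remain; assigned so far: [5]
unit clause [2] forces x2=T; simplify:
  satisfied 2 clause(s); 3 remain; assigned so far: [2, 5]

Answer: 3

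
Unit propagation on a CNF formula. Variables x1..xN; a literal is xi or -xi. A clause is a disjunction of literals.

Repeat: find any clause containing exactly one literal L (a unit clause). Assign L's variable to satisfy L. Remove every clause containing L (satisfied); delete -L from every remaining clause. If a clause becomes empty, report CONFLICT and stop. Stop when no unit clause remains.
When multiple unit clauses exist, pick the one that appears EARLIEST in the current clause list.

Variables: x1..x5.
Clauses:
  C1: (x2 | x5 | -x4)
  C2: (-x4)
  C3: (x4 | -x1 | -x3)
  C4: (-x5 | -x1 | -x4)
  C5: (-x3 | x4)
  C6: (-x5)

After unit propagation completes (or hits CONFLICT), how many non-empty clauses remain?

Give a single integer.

Answer: 0

Derivation:
unit clause [-4] forces x4=F; simplify:
  drop 4 from [4, -1, -3] -> [-1, -3]
  drop 4 from [-3, 4] -> [-3]
  satisfied 3 clause(s); 3 remain; assigned so far: [4]
unit clause [-3] forces x3=F; simplify:
  satisfied 2 clause(s); 1 remain; assigned so far: [3, 4]
unit clause [-5] forces x5=F; simplify:
  satisfied 1 clause(s); 0 remain; assigned so far: [3, 4, 5]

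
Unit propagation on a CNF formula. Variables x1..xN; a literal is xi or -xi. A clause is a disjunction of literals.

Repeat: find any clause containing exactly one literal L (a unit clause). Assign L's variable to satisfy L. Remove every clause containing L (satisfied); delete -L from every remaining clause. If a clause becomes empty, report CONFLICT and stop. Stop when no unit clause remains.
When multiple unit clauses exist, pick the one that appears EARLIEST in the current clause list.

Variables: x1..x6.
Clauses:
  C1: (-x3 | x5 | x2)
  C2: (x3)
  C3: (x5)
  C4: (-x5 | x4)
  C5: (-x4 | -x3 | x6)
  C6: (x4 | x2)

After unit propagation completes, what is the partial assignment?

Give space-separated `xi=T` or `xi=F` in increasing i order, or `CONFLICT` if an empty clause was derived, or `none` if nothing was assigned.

Answer: x3=T x4=T x5=T x6=T

Derivation:
unit clause [3] forces x3=T; simplify:
  drop -3 from [-3, 5, 2] -> [5, 2]
  drop -3 from [-4, -3, 6] -> [-4, 6]
  satisfied 1 clause(s); 5 remain; assigned so far: [3]
unit clause [5] forces x5=T; simplify:
  drop -5 from [-5, 4] -> [4]
  satisfied 2 clause(s); 3 remain; assigned so far: [3, 5]
unit clause [4] forces x4=T; simplify:
  drop -4 from [-4, 6] -> [6]
  satisfied 2 clause(s); 1 remain; assigned so far: [3, 4, 5]
unit clause [6] forces x6=T; simplify:
  satisfied 1 clause(s); 0 remain; assigned so far: [3, 4, 5, 6]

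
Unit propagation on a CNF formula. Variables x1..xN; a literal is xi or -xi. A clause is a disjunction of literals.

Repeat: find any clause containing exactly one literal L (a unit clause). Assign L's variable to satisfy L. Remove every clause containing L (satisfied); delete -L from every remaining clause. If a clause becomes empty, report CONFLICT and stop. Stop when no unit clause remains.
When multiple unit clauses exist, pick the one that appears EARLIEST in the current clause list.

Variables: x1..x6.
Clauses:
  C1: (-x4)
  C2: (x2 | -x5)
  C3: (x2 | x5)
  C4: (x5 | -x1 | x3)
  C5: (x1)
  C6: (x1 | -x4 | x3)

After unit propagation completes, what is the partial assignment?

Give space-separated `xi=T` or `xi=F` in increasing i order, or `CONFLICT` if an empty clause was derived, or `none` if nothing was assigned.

Answer: x1=T x4=F

Derivation:
unit clause [-4] forces x4=F; simplify:
  satisfied 2 clause(s); 4 remain; assigned so far: [4]
unit clause [1] forces x1=T; simplify:
  drop -1 from [5, -1, 3] -> [5, 3]
  satisfied 1 clause(s); 3 remain; assigned so far: [1, 4]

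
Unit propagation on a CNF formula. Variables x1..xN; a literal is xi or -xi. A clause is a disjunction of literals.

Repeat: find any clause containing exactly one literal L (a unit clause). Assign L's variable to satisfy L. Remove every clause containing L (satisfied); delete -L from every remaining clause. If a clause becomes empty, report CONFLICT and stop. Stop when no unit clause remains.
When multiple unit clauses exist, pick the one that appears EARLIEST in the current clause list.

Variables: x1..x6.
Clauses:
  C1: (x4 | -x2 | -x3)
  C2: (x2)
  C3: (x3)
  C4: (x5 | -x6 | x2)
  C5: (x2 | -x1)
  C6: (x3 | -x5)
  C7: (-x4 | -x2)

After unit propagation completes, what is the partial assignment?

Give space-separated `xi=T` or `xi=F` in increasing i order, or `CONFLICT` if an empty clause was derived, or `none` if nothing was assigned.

Answer: CONFLICT

Derivation:
unit clause [2] forces x2=T; simplify:
  drop -2 from [4, -2, -3] -> [4, -3]
  drop -2 from [-4, -2] -> [-4]
  satisfied 3 clause(s); 4 remain; assigned so far: [2]
unit clause [3] forces x3=T; simplify:
  drop -3 from [4, -3] -> [4]
  satisfied 2 clause(s); 2 remain; assigned so far: [2, 3]
unit clause [4] forces x4=T; simplify:
  drop -4 from [-4] -> [] (empty!)
  satisfied 1 clause(s); 1 remain; assigned so far: [2, 3, 4]
CONFLICT (empty clause)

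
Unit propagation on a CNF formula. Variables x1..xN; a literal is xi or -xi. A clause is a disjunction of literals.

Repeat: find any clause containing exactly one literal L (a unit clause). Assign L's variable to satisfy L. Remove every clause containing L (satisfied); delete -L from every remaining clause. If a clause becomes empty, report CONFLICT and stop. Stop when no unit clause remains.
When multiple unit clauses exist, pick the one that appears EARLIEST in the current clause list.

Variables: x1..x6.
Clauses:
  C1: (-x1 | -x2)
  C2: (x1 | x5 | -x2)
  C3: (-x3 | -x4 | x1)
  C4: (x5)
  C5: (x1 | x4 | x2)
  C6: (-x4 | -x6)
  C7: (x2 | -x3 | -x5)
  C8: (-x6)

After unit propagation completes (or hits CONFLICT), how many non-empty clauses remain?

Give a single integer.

unit clause [5] forces x5=T; simplify:
  drop -5 from [2, -3, -5] -> [2, -3]
  satisfied 2 clause(s); 6 remain; assigned so far: [5]
unit clause [-6] forces x6=F; simplify:
  satisfied 2 clause(s); 4 remain; assigned so far: [5, 6]

Answer: 4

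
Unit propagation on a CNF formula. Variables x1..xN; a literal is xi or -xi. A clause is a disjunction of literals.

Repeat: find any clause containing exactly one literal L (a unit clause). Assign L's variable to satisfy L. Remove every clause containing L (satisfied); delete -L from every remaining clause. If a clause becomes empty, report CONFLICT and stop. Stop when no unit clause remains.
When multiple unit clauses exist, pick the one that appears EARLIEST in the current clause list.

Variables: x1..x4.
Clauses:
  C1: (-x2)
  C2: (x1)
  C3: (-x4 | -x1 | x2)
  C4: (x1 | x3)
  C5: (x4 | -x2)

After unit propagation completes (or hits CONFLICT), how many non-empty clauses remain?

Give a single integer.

Answer: 0

Derivation:
unit clause [-2] forces x2=F; simplify:
  drop 2 from [-4, -1, 2] -> [-4, -1]
  satisfied 2 clause(s); 3 remain; assigned so far: [2]
unit clause [1] forces x1=T; simplify:
  drop -1 from [-4, -1] -> [-4]
  satisfied 2 clause(s); 1 remain; assigned so far: [1, 2]
unit clause [-4] forces x4=F; simplify:
  satisfied 1 clause(s); 0 remain; assigned so far: [1, 2, 4]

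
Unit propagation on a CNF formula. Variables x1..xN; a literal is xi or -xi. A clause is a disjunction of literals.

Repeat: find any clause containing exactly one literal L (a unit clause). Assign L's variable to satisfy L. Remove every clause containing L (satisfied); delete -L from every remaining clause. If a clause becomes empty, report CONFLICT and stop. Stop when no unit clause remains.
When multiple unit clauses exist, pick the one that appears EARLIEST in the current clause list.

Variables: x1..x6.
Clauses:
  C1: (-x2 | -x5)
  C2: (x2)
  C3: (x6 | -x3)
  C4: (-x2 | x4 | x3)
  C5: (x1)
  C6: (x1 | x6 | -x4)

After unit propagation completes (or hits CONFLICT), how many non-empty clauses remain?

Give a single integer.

unit clause [2] forces x2=T; simplify:
  drop -2 from [-2, -5] -> [-5]
  drop -2 from [-2, 4, 3] -> [4, 3]
  satisfied 1 clause(s); 5 remain; assigned so far: [2]
unit clause [-5] forces x5=F; simplify:
  satisfied 1 clause(s); 4 remain; assigned so far: [2, 5]
unit clause [1] forces x1=T; simplify:
  satisfied 2 clause(s); 2 remain; assigned so far: [1, 2, 5]

Answer: 2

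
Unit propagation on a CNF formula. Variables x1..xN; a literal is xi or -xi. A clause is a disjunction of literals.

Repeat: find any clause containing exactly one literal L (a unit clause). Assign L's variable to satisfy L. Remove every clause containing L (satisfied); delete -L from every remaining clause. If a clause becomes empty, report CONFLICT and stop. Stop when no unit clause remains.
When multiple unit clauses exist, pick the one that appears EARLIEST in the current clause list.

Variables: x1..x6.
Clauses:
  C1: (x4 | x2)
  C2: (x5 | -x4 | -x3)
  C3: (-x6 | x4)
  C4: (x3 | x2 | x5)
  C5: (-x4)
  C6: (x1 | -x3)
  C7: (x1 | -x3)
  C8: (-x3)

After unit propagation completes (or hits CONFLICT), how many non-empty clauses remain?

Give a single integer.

unit clause [-4] forces x4=F; simplify:
  drop 4 from [4, 2] -> [2]
  drop 4 from [-6, 4] -> [-6]
  satisfied 2 clause(s); 6 remain; assigned so far: [4]
unit clause [2] forces x2=T; simplify:
  satisfied 2 clause(s); 4 remain; assigned so far: [2, 4]
unit clause [-6] forces x6=F; simplify:
  satisfied 1 clause(s); 3 remain; assigned so far: [2, 4, 6]
unit clause [-3] forces x3=F; simplify:
  satisfied 3 clause(s); 0 remain; assigned so far: [2, 3, 4, 6]

Answer: 0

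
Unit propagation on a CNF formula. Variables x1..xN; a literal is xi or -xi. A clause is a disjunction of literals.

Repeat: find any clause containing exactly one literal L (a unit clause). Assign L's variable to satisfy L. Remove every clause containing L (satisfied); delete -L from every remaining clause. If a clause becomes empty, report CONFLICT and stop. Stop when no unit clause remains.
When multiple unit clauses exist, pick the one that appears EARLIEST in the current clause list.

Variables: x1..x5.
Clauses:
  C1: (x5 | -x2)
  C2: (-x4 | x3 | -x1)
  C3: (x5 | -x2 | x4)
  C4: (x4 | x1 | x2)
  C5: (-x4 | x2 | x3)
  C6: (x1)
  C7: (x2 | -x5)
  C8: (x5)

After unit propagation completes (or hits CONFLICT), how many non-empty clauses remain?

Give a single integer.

unit clause [1] forces x1=T; simplify:
  drop -1 from [-4, 3, -1] -> [-4, 3]
  satisfied 2 clause(s); 6 remain; assigned so far: [1]
unit clause [5] forces x5=T; simplify:
  drop -5 from [2, -5] -> [2]
  satisfied 3 clause(s); 3 remain; assigned so far: [1, 5]
unit clause [2] forces x2=T; simplify:
  satisfied 2 clause(s); 1 remain; assigned so far: [1, 2, 5]

Answer: 1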